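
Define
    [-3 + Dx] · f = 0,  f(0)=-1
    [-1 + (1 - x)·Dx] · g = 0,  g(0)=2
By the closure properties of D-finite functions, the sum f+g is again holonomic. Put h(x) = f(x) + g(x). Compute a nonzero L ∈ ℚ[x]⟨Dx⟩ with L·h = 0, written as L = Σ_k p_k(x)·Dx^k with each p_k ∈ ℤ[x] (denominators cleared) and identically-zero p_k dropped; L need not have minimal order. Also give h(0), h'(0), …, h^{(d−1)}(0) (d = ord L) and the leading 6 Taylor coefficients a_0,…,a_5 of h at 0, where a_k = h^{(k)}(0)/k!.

L = (-3 + 9·x) + (7 - 18·x + 9·x^2)·Dx + (-2 + 5·x - 3·x^2)·Dx^2  (order 2).
h: a_k = 1, -1, -5/2, -5/2, -11/8, -1/40, …
ICs: h(0) = 1, h′(0) = -1.

f: a_k = -1, -3, -9/2, -9/2, -27/8, -81/40, …
g: a_k = 2, 2, 2, 2, 2, 2, …
L₀ := lclm(L_f,L_g); ord L₀ ≤ 1+1.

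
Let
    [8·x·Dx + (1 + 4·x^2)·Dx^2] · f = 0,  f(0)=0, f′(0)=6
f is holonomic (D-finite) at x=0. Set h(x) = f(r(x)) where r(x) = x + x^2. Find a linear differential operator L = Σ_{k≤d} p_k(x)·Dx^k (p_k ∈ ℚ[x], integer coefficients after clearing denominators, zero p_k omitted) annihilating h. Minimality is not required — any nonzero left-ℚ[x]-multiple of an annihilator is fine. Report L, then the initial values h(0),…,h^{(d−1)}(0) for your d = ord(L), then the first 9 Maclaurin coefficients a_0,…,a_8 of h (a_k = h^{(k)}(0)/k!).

f: a_k = 0, 6, 0, -8, 0, 96/5, 0, -384/7, 0, …
h₀=f(r): pull back L_f along r ⇒ L₀.
L = (-2 + 8·x + 32·x^2 + 48·x^3 + 24·x^4)·Dx + (1 + 2·x + 4·x^2 + 16·x^3 + 20·x^4 + 8·x^5)·Dx^2  (order 2).
h: a_k = 0, 6, 6, -8, -24, -24/5, 88, 960/7, -192, …
ICs: h(0) = 0, h′(0) = 6.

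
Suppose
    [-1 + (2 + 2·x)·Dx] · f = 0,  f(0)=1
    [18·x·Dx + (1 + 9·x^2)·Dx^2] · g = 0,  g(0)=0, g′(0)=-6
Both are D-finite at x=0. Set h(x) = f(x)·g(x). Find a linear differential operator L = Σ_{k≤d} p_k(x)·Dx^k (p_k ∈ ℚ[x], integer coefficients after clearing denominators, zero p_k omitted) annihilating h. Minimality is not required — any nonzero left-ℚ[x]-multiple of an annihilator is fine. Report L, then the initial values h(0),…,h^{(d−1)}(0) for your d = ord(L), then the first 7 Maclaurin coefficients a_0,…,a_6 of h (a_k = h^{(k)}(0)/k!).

f: a_k = 1, 1/2, -1/8, 1/16, -5/128, 7/256, -21/1024, …
g: a_k = 0, -6, 0, 18, 0, -486/5, 0, …
Sym-product of L_f,L_g gives L₀ (≤ ord 2).
L = (3 - 36·x - 9·x^2) + (-4 + 68·x + 108·x^2 + 36·x^3)·Dx + (4 + 8·x + 40·x^2 + 72·x^3 + 36·x^4)·Dx^2  (order 2).
h: a_k = 0, -6, -3, 75/4, 69/8, -31749/320, -30489/640, …
ICs: h(0) = 0, h′(0) = -6.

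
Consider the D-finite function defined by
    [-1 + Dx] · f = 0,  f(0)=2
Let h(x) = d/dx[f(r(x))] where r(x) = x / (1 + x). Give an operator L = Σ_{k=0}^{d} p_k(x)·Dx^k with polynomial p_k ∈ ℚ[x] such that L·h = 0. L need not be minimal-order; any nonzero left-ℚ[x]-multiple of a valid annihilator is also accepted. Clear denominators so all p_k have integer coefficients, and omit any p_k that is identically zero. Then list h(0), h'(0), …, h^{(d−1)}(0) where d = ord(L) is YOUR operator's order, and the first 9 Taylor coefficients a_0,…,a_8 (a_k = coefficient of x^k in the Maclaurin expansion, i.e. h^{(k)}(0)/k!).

L = (-1 - 2·x) + (-1 - 2·x - x^2)·Dx  (order 1).
h: a_k = 2, -2, 1, 1/3, -19/12, 151/60, -1091/360, 7841/2520, -56519/20160, …
ICs: h(0) = 2.

f: a_k = 2, 2, 1, 1/3, 1/12, 1/60, 1/360, 1/2520, 1/20160, …
L₀ from L_f via x↦r, Dx↦r'^{-1}Dx.
h=h₀': d/dx-closure on L₀ ⇒ L.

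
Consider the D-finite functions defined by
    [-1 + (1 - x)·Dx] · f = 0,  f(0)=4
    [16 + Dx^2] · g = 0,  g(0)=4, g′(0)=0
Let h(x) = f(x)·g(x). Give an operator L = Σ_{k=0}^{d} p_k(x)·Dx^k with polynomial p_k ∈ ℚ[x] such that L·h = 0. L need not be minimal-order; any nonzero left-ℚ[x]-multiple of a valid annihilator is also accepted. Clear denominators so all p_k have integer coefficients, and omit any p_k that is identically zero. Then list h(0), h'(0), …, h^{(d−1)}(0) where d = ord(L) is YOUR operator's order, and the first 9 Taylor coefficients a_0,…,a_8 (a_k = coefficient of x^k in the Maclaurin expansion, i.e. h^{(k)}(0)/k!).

L = (-16 + 16·x) + 2·Dx + (-1 + x)·Dx^2  (order 2).
h: a_k = 16, 16, -112, -112, 176/3, 176/3, -1456/45, -1456/45, -400/63, …
ICs: h(0) = 16, h′(0) = 16.

f: a_k = 4, 4, 4, 4, 4, 4, 4, 4, 4, …
g: a_k = 4, 0, -32, 0, 128/3, 0, -1024/45, 0, 2048/315, …
Sym-product of L_f,L_g gives L₀ (≤ ord 2).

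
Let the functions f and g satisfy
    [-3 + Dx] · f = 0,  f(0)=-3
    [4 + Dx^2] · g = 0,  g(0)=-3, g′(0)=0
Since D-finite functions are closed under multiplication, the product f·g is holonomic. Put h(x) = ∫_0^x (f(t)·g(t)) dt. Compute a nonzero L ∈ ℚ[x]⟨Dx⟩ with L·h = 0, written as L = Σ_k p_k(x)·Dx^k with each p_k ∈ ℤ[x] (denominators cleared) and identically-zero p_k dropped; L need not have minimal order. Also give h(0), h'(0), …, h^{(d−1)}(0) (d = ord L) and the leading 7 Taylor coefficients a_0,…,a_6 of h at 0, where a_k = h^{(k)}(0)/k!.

f: a_k = -3, -9, -27/2, -27/2, -81/8, -243/40, -243/80, …
g: a_k = -3, 0, 6, 0, -2, 0, 4/15, …
h₀=f·g: eliminate ⇒ L₀, order ≤ 1·2.
h=∫₀ˣh₀: take L = L₀·Dx.
L = 13·Dx - 6·Dx^2 + Dx^3  (order 3).
h: a_k = 0, 9, 27/2, 15/2, -27/8, -357/40, -597/80, …
ICs: h(0) = 0, h′(0) = 9, h′′(0) = 27.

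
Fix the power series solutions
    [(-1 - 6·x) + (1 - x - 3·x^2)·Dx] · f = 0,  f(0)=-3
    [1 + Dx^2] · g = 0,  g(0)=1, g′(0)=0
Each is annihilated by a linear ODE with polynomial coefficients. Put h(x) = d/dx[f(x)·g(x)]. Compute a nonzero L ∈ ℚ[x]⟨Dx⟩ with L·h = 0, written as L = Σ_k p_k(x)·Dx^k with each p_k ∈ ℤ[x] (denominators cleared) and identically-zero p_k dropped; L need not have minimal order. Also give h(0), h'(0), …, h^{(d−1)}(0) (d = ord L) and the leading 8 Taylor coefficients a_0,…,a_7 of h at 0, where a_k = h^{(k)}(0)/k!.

f: a_k = -3, -3, -12, -21, -57, -120, -291, -651, …
g: a_k = 1, 0, -1/2, 0, 1/24, 0, -1/720, 0, …
f·g: L₀ = L_f ⊗_s L_g, ord ≤ 1·2.
Differentiate: ansatz ord ≤ ord L₀ ⇒ L.
L = (83 - 2·x - 5·x^2 + 6·x^3 + 9·x^4) + (16 + 98·x + 18·x^2 + 36·x^3)·Dx + (-5 + 4·x + 13·x^2 + 6·x^3 + 9·x^4)·Dx^2  (order 2).
h: a_k = -3, -21, -117/2, -409/2, -4385/8, -63119/40, -994343/240, -18558737/1680, …
ICs: h(0) = -3, h′(0) = -21.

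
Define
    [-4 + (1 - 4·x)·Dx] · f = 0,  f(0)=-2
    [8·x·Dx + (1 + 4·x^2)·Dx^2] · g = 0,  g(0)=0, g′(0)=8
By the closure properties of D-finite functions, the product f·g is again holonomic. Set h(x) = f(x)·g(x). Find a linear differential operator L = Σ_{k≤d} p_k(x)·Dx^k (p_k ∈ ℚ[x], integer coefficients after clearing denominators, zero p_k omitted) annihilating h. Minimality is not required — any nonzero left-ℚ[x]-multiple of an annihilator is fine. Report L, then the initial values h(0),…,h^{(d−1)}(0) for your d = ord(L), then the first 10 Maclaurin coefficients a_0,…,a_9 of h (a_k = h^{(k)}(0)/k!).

f: a_k = -2, -8, -32, -128, -512, -2048, -8192, -32768, -131072, -524288, …
g: a_k = 0, 8, 0, -32/3, 0, 128/5, 0, -512/7, 0, 2048/9, …
Product ⇒ symmetric product L₀, ord ≤ 2.
L = 32·x + (8 - 8·x + 64·x^2)·Dx + (-1 + 4·x - 4·x^2 + 16·x^3)·Dx^2  (order 2).
h: a_k = 0, -16, -64, -704/3, -2816/3, -57088/15, -228352/15, -6378496/105, -25513984/105, -306311168/315, …
ICs: h(0) = 0, h′(0) = -16.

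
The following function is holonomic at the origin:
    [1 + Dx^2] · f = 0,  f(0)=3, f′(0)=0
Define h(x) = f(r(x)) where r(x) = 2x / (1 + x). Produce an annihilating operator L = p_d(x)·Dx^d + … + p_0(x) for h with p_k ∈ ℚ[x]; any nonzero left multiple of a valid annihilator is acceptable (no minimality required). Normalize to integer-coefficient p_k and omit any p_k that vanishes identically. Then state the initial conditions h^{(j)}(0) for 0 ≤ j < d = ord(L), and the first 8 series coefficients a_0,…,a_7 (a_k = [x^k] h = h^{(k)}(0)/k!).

f: a_k = 3, 0, -3/2, 0, 1/8, 0, -1/240, 0, …
h₀=f(r): pull back L_f along r ⇒ L₀.
L = 4 + (2 + 6·x + 6·x^2 + 2·x^3)·Dx + (1 + 4·x + 6·x^2 + 4·x^3 + x^4)·Dx^2  (order 2).
h: a_k = 3, 0, -6, 12, -16, 16, -154/15, -12/5, …
ICs: h(0) = 3, h′(0) = 0.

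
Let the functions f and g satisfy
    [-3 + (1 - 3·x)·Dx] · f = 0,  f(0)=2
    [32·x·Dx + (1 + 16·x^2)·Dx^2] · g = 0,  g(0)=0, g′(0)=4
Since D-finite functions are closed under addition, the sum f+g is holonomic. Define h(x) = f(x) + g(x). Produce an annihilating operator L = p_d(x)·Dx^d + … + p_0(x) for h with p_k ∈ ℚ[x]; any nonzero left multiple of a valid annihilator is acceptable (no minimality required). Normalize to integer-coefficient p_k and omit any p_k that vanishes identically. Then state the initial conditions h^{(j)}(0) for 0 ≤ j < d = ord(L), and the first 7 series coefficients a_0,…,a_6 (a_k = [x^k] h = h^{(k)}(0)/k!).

L = (-96 + 1152·x + 4608·x^2)·Dx + (43 - 96·x + 240·x^2 + 4608·x^3)·Dx^2 + (-3 - 7·x - 112·x^3 + 768·x^4)·Dx^3  (order 3).
h: a_k = 2, 10, 18, 98/3, 162, 3454/5, 1458, …
ICs: h(0) = 2, h′(0) = 10, h′′(0) = 36.

f: a_k = 2, 6, 18, 54, 162, 486, 1458, …
g: a_k = 0, 4, 0, -64/3, 0, 1024/5, 0, …
Weyl lclm of L_f,L_g ⇒ L₀ (ord ≤ 3).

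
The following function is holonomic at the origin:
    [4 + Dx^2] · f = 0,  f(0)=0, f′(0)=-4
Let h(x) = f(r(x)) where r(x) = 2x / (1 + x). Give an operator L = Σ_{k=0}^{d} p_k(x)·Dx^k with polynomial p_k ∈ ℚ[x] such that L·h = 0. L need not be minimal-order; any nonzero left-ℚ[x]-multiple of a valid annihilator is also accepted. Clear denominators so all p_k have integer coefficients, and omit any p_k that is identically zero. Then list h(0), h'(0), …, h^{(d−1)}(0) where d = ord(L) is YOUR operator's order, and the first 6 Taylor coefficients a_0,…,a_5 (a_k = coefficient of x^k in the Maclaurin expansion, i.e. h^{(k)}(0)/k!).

L = 16 + (2 + 6·x + 6·x^2 + 2·x^3)·Dx + (1 + 4·x + 6·x^2 + 4·x^3 + x^4)·Dx^2  (order 2).
h: a_k = 0, -8, 8, 40/3, -56, 1544/15, …
ICs: h(0) = 0, h′(0) = -8.

f: a_k = 0, -4, 0, 8/3, 0, -8/15, …
Change of var in L_f (x↦r) gives L₀.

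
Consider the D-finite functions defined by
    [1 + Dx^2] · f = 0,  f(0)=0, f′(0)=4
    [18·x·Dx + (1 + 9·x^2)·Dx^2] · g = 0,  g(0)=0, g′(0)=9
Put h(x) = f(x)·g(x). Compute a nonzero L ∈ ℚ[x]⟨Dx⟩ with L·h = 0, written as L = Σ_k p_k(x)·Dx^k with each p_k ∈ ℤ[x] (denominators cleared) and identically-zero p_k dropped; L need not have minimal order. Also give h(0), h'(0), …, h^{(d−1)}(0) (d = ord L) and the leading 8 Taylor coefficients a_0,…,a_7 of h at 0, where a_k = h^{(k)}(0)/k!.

L = (370 + 9594·x^2 + 4131·x^4 + 2916·x^6 + 6561·x^8) + (684·x + 6804·x^3 + 8748·x^5 + 26244·x^7)·Dx + (380 + 9792·x^2 + 5346·x^4 + 5832·x^6 + 13122·x^8)·Dx^2 + (684·x + 6804·x^3 + 8748·x^5 + 26244·x^7)·Dx^3 + (10 + 198·x^2 + 1215·x^4 + 2916·x^6 + 6561·x^8)·Dx^4  (order 4).
h: a_k = 0, 0, 36, 0, -114, 0, 1203/2, 0, …
ICs: h(0) = 0, h′(0) = 0, h′′(0) = 72, h′′′(0) = 0.

f: a_k = 0, 4, 0, -2/3, 0, 1/30, 0, -1/1260, …
g: a_k = 0, 9, 0, -27, 0, 729/5, 0, -6561/7, …
Sym-product of L_f,L_g gives L₀ (≤ ord 4).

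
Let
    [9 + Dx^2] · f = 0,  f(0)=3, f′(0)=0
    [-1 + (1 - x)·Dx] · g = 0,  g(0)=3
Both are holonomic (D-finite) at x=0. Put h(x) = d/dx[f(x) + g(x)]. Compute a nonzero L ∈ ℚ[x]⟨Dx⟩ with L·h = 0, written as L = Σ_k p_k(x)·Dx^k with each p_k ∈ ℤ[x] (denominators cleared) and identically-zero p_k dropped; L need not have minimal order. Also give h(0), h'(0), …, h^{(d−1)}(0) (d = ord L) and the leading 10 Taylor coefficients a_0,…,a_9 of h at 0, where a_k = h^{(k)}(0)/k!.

f: a_k = 3, 0, -27/2, 0, 81/8, 0, -243/80, 0, 2187/4480, 0, …
g: a_k = 3, 3, 3, 3, 3, 3, 3, 3, 3, 3, …
h₀=f+g: left-lcm gives L₀, ord ≤ 3.
Derive L from L₀ (diff closure).
L = (126 - 108·x + 54·x^2) + (-45 + 99·x - 81·x^2 + 27·x^3)·Dx + (14 - 12·x + 6·x^2)·Dx^2 + (-5 + 11·x - 9·x^2 + 3·x^3)·Dx^3  (order 3).
h: a_k = 3, -21, 9, 105/2, 15, -9/40, 21, 15627/560, 27, 132213/4480, …
ICs: h(0) = 3, h′(0) = -21, h′′(0) = 18.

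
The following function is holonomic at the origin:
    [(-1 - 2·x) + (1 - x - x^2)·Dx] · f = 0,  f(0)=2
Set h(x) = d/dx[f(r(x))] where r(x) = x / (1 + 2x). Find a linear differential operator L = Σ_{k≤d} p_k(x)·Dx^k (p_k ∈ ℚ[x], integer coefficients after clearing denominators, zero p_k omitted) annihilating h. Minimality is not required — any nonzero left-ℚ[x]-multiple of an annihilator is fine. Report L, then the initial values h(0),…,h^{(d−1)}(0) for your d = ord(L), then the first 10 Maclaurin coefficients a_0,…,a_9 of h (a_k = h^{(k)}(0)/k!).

f: a_k = 2, 2, 4, 6, 10, 16, 26, 42, 68, 110, …
L₀ from L_f via x↦r, Dx↦r'^{-1}Dx.
h=h₀': d/dx-closure on L₀ ⇒ L.
L = (-6·x - 18·x^2 - 16·x^3) + (-1 - 9·x - 27·x^2 - 30·x^3 - 8·x^4)·Dx  (order 1).
h: a_k = 2, 0, -6, 24, -80, 252, -770, 2304, -6786, 19740, …
ICs: h(0) = 2.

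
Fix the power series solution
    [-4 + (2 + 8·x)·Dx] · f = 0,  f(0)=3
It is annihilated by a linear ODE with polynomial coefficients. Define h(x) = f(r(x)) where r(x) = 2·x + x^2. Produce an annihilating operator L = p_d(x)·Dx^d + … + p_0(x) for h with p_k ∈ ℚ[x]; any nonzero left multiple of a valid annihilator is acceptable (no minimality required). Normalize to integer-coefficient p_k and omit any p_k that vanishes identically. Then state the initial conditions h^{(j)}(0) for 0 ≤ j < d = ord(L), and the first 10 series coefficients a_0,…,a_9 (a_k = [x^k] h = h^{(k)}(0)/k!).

L = (-4 - 4·x) + (1 + 8·x + 4·x^2)·Dx  (order 1).
h: a_k = 3, 12, -18, 72, -342, 1800, -10116, 59472, -361278, 2249928, …
ICs: h(0) = 3.

f: a_k = 3, 6, -6, 12, -30, 84, -252, 792, -2574, 8580, …
L₀ from L_f via x↦r, Dx↦r'^{-1}Dx.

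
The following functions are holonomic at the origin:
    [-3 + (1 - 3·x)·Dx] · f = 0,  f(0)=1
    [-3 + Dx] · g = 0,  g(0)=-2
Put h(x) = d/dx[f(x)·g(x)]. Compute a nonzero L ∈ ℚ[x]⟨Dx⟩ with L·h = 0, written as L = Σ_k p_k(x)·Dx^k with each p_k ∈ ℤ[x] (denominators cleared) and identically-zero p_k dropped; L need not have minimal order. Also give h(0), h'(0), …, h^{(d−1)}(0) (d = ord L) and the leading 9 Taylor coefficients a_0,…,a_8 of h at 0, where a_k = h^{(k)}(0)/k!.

L = (15 - 36·x + 27·x^2) + (-2 + 9·x - 9·x^2)·Dx  (order 1).
h: a_k = -12, -90, -432, -1755, -13203/2, -475551/20, -166455/2, -79899129/280, -215727867/224, …
ICs: h(0) = -12.

f: a_k = 1, 3, 9, 27, 81, 243, 729, 2187, 6561, …
g: a_k = -2, -6, -9, -9, -27/4, -81/20, -81/40, -243/280, -729/2240, …
f·g: L₀ = L_f ⊗_s L_g, ord ≤ 1·1.
Differentiate: ansatz ord ≤ ord L₀ ⇒ L.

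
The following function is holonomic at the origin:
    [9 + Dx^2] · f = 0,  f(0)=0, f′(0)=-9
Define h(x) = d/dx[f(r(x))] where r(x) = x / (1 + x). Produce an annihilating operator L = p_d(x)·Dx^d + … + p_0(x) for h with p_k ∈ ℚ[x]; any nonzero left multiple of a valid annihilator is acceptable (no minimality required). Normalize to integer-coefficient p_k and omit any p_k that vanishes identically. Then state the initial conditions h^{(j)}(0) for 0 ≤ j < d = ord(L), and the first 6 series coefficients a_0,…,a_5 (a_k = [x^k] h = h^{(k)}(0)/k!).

f: a_k = 0, -9, 0, 27/2, 0, -243/40, …
Substitute x→r, Dx→(1/r')Dx; clear ⇒ L₀.
h=h₀': d/dx-closure on L₀ ⇒ L.
L = (15 + 12·x + 6·x^2) + (6 + 18·x + 18·x^2 + 6·x^3)·Dx + (1 + 4·x + 6·x^2 + 4·x^3 + x^4)·Dx^2  (order 2).
h: a_k = -9, 18, 27/2, -126, 2637/8, -2295/4, …
ICs: h(0) = -9, h′(0) = 18.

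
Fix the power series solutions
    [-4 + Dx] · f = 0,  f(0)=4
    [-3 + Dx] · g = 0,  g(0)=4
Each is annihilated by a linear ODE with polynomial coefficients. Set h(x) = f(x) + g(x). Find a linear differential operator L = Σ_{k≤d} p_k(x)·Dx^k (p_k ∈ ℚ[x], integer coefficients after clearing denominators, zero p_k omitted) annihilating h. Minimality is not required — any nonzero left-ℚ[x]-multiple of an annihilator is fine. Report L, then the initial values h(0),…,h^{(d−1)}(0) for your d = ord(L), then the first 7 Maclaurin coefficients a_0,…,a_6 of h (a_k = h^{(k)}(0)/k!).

L = 12 - 7·Dx + Dx^2  (order 2).
h: a_k = 8, 28, 50, 182/3, 337/6, 1267/30, 965/36, …
ICs: h(0) = 8, h′(0) = 28.

f: a_k = 4, 16, 32, 128/3, 128/3, 512/15, 1024/45, …
g: a_k = 4, 12, 18, 18, 27/2, 81/10, 81/20, …
f+g: L₀ = lclm(L_f,L_g), ord ≤ 1+1.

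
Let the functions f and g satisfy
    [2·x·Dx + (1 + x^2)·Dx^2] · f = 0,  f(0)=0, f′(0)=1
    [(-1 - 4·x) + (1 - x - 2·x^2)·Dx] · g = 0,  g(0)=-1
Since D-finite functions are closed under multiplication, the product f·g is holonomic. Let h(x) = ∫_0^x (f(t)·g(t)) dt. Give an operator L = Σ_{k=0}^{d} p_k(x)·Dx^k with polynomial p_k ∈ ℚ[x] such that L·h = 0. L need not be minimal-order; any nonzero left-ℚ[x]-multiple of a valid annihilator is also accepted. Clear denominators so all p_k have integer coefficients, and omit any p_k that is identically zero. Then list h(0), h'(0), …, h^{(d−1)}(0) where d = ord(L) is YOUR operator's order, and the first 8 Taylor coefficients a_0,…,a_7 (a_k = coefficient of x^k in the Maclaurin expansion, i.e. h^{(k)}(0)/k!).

f: a_k = 0, 1, 0, -1/3, 0, 1/5, 0, -1/7, …
g: a_k = -1, -1, -3, -5, -11, -21, -43, -85, …
Product ⇒ symmetric product L₀, ord ≤ 2.
h=∫₀ˣh₀: take L = L₀·Dx.
L = (4 + 2·x + 12·x^2)·Dx + (2 + 6·x + 4·x^2 + 12·x^3)·Dx^2 + (-1 + x + x^2 + x^3 + 2·x^4)·Dx^3  (order 3).
h: a_k = 0, 0, -1/2, -1/3, -2/3, -14/15, -17/10, -293/105, …
ICs: h(0) = 0, h′(0) = 0, h′′(0) = -1.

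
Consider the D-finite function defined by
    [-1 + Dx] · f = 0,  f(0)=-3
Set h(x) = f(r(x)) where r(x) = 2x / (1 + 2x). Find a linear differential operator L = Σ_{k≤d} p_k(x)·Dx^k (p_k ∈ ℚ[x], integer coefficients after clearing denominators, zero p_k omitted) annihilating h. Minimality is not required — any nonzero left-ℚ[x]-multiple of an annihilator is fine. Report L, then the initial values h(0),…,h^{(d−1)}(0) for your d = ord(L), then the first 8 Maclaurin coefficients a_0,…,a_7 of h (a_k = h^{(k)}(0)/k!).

f: a_k = -3, -3, -3/2, -1/2, -1/8, -1/40, -1/240, -1/1680, …
h₀=f(r): pull back L_f along r ⇒ L₀.
L = -2 + (1 + 4·x + 4·x^2)·Dx  (order 1).
h: a_k = -3, -6, 6, -4, -2, 76/5, -604/15, 8728/105, …
ICs: h(0) = -3.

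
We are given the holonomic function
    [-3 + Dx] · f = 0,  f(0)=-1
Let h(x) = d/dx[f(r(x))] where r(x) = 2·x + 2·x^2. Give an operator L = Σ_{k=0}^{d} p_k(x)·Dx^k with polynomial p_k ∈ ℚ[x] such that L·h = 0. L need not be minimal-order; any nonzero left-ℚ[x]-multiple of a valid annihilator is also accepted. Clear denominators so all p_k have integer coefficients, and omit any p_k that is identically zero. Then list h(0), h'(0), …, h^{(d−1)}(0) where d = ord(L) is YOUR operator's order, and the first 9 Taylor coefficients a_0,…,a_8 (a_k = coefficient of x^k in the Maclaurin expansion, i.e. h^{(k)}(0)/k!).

f: a_k = -1, -3, -9/2, -9/2, -27/8, -81/40, -81/80, -243/560, -729/4480, …
Change of var in L_f (x↦r) gives L₀.
h₀' ⇒ L via d/dx closure of L₀.
L = (8 + 24·x + 24·x^2) + (-1 - 2·x)·Dx  (order 1).
h: a_k = -6, -48, -216, -720, -1944, -22464/5, -45792/5, -589248/35, -198288/7, …
ICs: h(0) = -6.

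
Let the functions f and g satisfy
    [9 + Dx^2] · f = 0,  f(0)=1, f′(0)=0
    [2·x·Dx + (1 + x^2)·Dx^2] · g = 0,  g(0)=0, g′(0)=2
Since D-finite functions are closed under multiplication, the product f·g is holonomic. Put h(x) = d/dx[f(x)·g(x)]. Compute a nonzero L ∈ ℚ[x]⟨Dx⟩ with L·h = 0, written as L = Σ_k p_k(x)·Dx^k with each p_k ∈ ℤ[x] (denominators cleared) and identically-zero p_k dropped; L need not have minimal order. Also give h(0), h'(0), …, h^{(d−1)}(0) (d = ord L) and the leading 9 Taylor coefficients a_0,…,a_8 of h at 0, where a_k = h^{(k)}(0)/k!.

f: a_k = 1, 0, -9/2, 0, 27/8, 0, -81/80, 0, 729/4480, …
g: a_k = 0, 2, 0, -2/3, 0, 2/5, 0, -2/7, 0, …
h₀=f·g: eliminate ⇒ L₀, order ≤ 2·2.
Derive L from L₀ (diff closure).
L = (20358 + 86886·x^2 + 157437·x^4 + 155520·x^6 + 96228·x^8 + 36450·x^10 + 6561·x^12) + (6372·x + 25596·x^3 + 39960·x^5 + 32400·x^7 + 14580·x^9 + 2916·x^11)·Dx + (3432 + 15828·x^2 + 31110·x^4 + 33588·x^6 + 22032·x^8 + 8424·x^10 + 1458·x^12)·Dx^2 + (708·x + 2844·x^3 + 4440·x^5 + 3600·x^7 + 1620·x^9 + 324·x^11)·Dx^3 + (130 + 686·x^2 + 1513·x^4 + 1812·x^6 + 1260·x^8 + 486·x^10 + 81·x^12)·Dx^4  (order 4).
h: a_k = 2, 0, -29, 0, 203/4, 0, -1781/40, 0, 15557/448, …
ICs: h(0) = 2, h′(0) = 0, h′′(0) = -58, h′′′(0) = 0.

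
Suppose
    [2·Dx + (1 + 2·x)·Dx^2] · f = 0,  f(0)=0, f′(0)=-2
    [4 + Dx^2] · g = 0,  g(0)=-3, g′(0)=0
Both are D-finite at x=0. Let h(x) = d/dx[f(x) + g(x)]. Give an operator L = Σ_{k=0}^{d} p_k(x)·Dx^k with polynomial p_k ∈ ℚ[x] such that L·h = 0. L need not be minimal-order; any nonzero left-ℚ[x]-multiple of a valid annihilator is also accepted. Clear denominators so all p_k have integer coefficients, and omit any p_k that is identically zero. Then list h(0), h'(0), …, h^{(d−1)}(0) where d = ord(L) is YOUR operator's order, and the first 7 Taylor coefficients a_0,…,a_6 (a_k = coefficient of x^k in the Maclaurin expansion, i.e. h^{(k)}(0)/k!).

f: a_k = 0, -2, 2, -8/3, 4, -32/5, 32/3, …
g: a_k = -3, 0, 6, 0, -2, 0, 4/15, …
h₀=f+g: left-lcm gives L₀, ord ≤ 4.
Differentiate: ansatz ord ≤ ord L₀ ⇒ L.
L = (56 + 32·x + 32·x^2) + (12 + 40·x + 48·x^2 + 32·x^3)·Dx + (14 + 8·x + 8·x^2)·Dx^2 + (3 + 10·x + 12·x^2 + 8·x^3)·Dx^3  (order 3).
h: a_k = -2, 16, -8, 8, -32, 328/5, -128, …
ICs: h(0) = -2, h′(0) = 16, h′′(0) = -16.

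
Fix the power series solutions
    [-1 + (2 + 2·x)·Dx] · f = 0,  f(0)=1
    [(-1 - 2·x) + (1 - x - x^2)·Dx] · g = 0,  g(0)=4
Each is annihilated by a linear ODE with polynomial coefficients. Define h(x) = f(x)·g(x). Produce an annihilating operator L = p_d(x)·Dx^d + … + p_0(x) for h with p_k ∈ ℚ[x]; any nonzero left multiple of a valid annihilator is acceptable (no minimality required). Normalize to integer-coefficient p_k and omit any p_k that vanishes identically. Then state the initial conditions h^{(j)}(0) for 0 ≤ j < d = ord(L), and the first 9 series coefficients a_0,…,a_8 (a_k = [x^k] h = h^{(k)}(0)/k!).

f: a_k = 1, 1/2, -1/8, 1/16, -5/128, 7/256, -21/1024, 33/2048, -429/32768, …
g: a_k = 4, 4, 8, 12, 20, 32, 52, 84, 136, …
Sym-product of L_f,L_g gives L₀ (≤ ord 1).
L = (3 + 5·x + 3·x^2) + (-2 + 4·x^2 + 2·x^3)·Dx  (order 1).
h: a_k = 4, 6, 19/2, 63/4, 803/32, 2621/64, 16887/256, 54775/512, 1416355/8192, …
ICs: h(0) = 4.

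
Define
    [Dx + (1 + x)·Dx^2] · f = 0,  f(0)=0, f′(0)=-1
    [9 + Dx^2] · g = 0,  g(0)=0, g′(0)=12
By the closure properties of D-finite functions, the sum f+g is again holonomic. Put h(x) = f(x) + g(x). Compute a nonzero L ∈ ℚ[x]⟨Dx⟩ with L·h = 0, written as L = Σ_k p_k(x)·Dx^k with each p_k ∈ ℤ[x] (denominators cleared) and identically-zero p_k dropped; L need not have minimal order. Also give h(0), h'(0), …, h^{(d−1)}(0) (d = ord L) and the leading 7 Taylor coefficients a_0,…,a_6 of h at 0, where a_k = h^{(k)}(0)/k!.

L = (135 + 162·x + 81·x^2)·Dx + (99 + 261·x + 243·x^2 + 81·x^3)·Dx^2 + (15 + 18·x + 9·x^2)·Dx^3 + (11 + 29·x + 27·x^2 + 9·x^3)·Dx^4  (order 4).
h: a_k = 0, 11, 1/2, -55/3, 1/4, 79/10, 1/6, …
ICs: h(0) = 0, h′(0) = 11, h′′(0) = 1, h′′′(0) = -110.

f: a_k = 0, -1, 1/2, -1/3, 1/4, -1/5, 1/6, …
g: a_k = 0, 12, 0, -18, 0, 81/10, 0, …
Sum ⇒ L₀ = lclm(L_f,L_g) in ℚ(x)⟨Dx⟩.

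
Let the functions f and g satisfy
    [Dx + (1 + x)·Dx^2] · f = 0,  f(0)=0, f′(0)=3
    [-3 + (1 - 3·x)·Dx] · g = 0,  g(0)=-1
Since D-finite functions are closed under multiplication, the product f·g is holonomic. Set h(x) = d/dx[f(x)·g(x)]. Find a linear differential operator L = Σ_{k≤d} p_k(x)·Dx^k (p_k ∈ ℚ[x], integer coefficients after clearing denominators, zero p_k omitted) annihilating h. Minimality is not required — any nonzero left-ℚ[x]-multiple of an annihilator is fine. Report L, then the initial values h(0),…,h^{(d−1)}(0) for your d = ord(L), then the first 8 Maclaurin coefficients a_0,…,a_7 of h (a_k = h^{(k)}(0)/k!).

f: a_k = 0, 3, -3/2, 1, -3/4, 3/5, -1/2, 3/7, …
g: a_k = -1, -3, -9, -27, -81, -243, -729, -2187, …
f·g: L₀ = L_f ⊗_s L_g, ord ≤ 2·1.
h₀' ⇒ L via d/dx closure of L₀.
L = 12 + (7 + 15·x)·Dx + (-1 + 2·x + 3·x^2)·Dx^2  (order 2).
h: a_k = -3, -15, -141/2, -279, -4197/4, -37743/10, -264261/20, -1585461/35, …
ICs: h(0) = -3, h′(0) = -15.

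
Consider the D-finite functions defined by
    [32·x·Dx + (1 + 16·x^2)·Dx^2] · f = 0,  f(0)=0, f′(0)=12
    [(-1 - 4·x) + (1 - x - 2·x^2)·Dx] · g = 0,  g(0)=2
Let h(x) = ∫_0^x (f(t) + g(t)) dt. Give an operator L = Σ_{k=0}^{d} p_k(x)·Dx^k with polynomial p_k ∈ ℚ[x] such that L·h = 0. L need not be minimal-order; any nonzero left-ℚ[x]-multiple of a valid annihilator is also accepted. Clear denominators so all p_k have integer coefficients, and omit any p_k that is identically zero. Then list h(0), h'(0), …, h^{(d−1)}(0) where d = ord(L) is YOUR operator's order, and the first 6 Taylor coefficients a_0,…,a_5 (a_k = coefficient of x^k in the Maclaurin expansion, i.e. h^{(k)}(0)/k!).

L = (96 - 384·x - 6912·x^2 - 15360·x^3 - 40704·x^4 - 12288·x^6)·Dx^2 + (-31 - 104·x + 392·x^2 - 736·x^3 - 14912·x^4 - 27904·x^5 - 3072·x^6 - 12288·x^7)·Dx^3 + (3 + 19·x + 128·x^2 + 152·x^3 + 1128·x^4 - 2496·x^5 - 2560·x^6 - 1024·x^7 - 2048·x^8)·Dx^4  (order 4).
h: a_k = 0, 2, 7, 2, -27/2, 22/5, …
ICs: h(0) = 0, h′(0) = 2, h′′(0) = 14, h′′′(0) = 12.

f: a_k = 0, 12, 0, -64, 0, 3072/5, …
g: a_k = 2, 2, 6, 10, 22, 42, …
h₀=f+g: left-lcm gives L₀, ord ≤ 3.
h=∫₀ˣh₀: take L = L₀·Dx.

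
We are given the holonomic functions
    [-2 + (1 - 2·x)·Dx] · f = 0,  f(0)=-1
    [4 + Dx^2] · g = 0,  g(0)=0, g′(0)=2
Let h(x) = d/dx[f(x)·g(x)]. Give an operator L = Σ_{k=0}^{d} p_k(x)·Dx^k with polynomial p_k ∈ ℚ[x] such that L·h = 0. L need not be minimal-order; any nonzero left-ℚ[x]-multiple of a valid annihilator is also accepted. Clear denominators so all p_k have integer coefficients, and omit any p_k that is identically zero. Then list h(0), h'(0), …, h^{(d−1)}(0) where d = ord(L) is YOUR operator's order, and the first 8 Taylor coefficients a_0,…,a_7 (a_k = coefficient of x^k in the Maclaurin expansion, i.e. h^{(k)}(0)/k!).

f: a_k = -1, -2, -4, -8, -16, -32, -64, -128, …
g: a_k = 0, 2, 0, -4/3, 0, 4/15, 0, -8/315, …
f·g: L₀ = L_f ⊗_s L_g, ord ≤ 1·2.
Differentiate: ansatz ord ≤ ord L₀ ⇒ L.
L = (-4 - 16·x + 16·x^2) + (-4 + 8·x)·Dx + (1 - 4·x + 4·x^2)·Dx^2  (order 2).
h: a_k = -2, -8, -20, -160/3, -404/3, -1616/5, -33928/45, -542848/315, …
ICs: h(0) = -2, h′(0) = -8.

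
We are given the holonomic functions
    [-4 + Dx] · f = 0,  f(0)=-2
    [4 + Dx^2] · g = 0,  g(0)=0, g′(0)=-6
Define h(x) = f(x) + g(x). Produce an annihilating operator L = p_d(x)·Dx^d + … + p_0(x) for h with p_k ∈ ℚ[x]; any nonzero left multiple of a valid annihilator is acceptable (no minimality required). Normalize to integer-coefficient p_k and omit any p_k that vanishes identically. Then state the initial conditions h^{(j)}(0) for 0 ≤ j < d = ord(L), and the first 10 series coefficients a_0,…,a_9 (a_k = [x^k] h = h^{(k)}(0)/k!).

f: a_k = -2, -8, -16, -64/3, -64/3, -256/15, -512/45, -2048/315, -1024/315, -4096/2835, …
g: a_k = 0, -6, 0, 4, 0, -4/5, 0, 8/105, 0, -4/945, …
h₀=f+g: left-lcm gives L₀, ord ≤ 3.
L = -16 + 4·Dx - 4·Dx^2 + Dx^3  (order 3).
h: a_k = -2, -14, -16, -52/3, -64/3, -268/15, -512/45, -2024/315, -1024/315, -4108/2835, …
ICs: h(0) = -2, h′(0) = -14, h′′(0) = -32.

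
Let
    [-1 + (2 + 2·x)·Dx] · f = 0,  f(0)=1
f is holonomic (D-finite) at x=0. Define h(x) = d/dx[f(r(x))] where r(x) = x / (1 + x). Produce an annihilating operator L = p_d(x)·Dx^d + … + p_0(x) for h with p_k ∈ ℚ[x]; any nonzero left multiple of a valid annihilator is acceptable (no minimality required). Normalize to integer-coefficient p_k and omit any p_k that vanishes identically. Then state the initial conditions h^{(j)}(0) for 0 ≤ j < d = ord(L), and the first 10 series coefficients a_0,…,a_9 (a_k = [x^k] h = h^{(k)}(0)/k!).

L = (-5 - 8·x) + (-2 - 6·x - 4·x^2)·Dx  (order 1).
h: a_k = 1/2, -5/4, 39/16, -141/32, 1995/256, -7059/512, 50435/2048, -182461/4096, 5347827/65536, -19815255/131072, …
ICs: h(0) = 1/2.

f: a_k = 1, 1/2, -1/8, 1/16, -5/128, 7/256, -21/1024, 33/2048, -429/32768, 715/65536, …
h₀=f(r): pull back L_f along r ⇒ L₀.
Differentiate: ansatz ord ≤ ord L₀ ⇒ L.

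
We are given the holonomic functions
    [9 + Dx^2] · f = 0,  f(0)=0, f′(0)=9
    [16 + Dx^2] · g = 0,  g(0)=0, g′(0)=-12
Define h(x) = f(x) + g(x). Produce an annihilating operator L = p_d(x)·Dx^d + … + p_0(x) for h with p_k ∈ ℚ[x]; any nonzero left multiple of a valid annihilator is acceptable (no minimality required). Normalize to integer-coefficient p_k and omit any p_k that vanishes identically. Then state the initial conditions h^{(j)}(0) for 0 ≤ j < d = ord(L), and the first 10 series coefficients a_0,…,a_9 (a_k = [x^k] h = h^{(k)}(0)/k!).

L = 144 + 25·Dx^2 + Dx^4  (order 4).
h: a_k = 0, -3, 0, 37/2, 0, -781/40, 0, 14197/1680, 0, -242461/120960, …
ICs: h(0) = 0, h′(0) = -3, h′′(0) = 0, h′′′(0) = 111.

f: a_k = 0, 9, 0, -27/2, 0, 243/40, 0, -729/560, 0, 729/4480, …
g: a_k = 0, -12, 0, 32, 0, -128/5, 0, 1024/105, 0, -2048/945, …
h₀=f+g: left-lcm gives L₀, ord ≤ 4.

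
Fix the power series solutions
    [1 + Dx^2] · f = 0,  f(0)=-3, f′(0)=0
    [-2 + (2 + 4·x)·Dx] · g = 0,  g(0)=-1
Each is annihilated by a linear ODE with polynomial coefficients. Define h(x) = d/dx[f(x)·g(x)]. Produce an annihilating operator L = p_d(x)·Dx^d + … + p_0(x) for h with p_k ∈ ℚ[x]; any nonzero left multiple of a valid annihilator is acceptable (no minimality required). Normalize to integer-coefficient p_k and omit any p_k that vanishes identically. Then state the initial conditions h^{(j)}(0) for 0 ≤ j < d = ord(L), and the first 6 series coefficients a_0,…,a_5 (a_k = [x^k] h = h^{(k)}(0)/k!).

f: a_k = -3, 0, 3/2, 0, -1/8, 0, …
g: a_k = -1, -1, 1/2, -1/2, 5/8, -7/8, …
L₀ := L_f ⊗_s L_g (sym. prod.), ord ≤ 2.
Differentiate: ansatz ord ≤ ord L₀ ⇒ L.
L = (2 + 12·x + 16·x^2 + 8·x^3 + 4·x^4) + (1 - 6·x^2 - 4·x^3)·Dx + (1 + 5·x + 9·x^2 + 8·x^3 + 4·x^4)·Dx^2  (order 2).
h: a_k = 3, -6, 0, -4, 10, -92/5, …
ICs: h(0) = 3, h′(0) = -6.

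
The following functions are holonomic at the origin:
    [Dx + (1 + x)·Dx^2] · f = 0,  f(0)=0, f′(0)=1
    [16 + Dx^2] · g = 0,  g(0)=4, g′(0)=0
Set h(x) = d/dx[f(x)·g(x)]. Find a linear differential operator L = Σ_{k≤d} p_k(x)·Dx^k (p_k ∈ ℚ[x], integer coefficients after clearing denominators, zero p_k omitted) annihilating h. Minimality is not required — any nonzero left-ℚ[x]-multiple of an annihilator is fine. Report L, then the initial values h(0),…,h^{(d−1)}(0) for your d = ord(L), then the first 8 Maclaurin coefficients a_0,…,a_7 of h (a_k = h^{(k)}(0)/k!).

L = (96160 + 647168·x + 1757184·x^2 + 2482176·x^3 + 1931264·x^4 + 786432·x^5 + 131072·x^6) + (13728 + 74144·x + 156160·x^2 + 161280·x^3 + 81920·x^4 + 16384·x^5)·Dx + (13546 + 87008·x + 228848·x^2 + 316416·x^3 + 242944·x^4 + 98304·x^5 + 16384·x^6)·Dx^2 + (858 + 4634·x + 9760·x^2 + 10080·x^3 + 5120·x^4 + 1024·x^5)·Dx^3 + (471 + 2910·x + 7439·x^2 + 10080·x^3 + 7640·x^4 + 3072·x^5 + 512·x^6)·Dx^4  (order 4).
h: a_k = 4, -4, -92, 60, 164, -84, -1508/15, 1996/45, …
ICs: h(0) = 4, h′(0) = -4, h′′(0) = -184, h′′′(0) = 360.

f: a_k = 0, 1, -1/2, 1/3, -1/4, 1/5, -1/6, 1/7, …
g: a_k = 4, 0, -32, 0, 128/3, 0, -1024/45, 0, …
Product ⇒ symmetric product L₀, ord ≤ 4.
Derive L from L₀ (diff closure).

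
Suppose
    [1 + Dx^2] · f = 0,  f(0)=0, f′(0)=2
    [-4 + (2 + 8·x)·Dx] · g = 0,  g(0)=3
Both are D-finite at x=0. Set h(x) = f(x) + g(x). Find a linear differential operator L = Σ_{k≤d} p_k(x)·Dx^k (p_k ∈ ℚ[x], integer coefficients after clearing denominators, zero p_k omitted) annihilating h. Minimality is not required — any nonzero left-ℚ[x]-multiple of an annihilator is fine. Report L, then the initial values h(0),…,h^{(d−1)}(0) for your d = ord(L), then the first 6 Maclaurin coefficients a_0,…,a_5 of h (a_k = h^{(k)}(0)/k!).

L = (-26 - 16·x - 32·x^2) + (-3 - 4·x + 48·x^2 + 64·x^3)·Dx + (-26 - 16·x - 32·x^2)·Dx^2 + (-3 - 4·x + 48·x^2 + 64·x^3)·Dx^3  (order 3).
h: a_k = 3, 8, -6, 35/3, -30, 5041/60, …
ICs: h(0) = 3, h′(0) = 8, h′′(0) = -12.

f: a_k = 0, 2, 0, -1/3, 0, 1/60, …
g: a_k = 3, 6, -6, 12, -30, 84, …
h₀=f+g: left-lcm gives L₀, ord ≤ 3.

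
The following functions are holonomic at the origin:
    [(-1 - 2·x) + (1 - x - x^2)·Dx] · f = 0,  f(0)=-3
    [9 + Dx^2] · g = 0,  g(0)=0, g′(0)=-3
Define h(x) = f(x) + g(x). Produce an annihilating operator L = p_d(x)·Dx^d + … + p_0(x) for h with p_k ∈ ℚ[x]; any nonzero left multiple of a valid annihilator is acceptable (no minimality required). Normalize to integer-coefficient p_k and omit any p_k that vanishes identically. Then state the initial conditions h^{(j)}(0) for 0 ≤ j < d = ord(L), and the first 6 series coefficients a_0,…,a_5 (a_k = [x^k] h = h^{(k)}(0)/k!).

L = (243 + 432·x - 81·x^2 + 216·x^3 + 405·x^4 + 162·x^5) + (-117 + 225·x + 36·x^2 - 297·x^3 + 54·x^4 + 243·x^5 + 81·x^6)·Dx + (27 + 48·x - 9·x^2 + 24·x^3 + 45·x^4 + 18·x^5)·Dx^2 + (-13 + 25·x + 4·x^2 - 33·x^3 + 6·x^4 + 27·x^5 + 9·x^6)·Dx^3  (order 3).
h: a_k = -3, -6, -6, -9/2, -15, -1041/40, …
ICs: h(0) = -3, h′(0) = -6, h′′(0) = -12.

f: a_k = -3, -3, -6, -9, -15, -24, …
g: a_k = 0, -3, 0, 9/2, 0, -81/40, …
h₀=f+g: left-lcm gives L₀, ord ≤ 3.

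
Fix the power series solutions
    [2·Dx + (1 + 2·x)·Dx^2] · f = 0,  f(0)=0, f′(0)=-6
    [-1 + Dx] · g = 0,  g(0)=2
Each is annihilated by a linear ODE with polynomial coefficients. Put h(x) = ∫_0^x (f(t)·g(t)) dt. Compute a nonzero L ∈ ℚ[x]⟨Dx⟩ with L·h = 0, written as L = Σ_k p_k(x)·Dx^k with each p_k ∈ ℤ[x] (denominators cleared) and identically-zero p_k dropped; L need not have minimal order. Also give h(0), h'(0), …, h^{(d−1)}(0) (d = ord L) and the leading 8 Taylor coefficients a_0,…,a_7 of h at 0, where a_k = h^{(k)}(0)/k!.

f: a_k = 0, -6, 6, -8, 12, -96/5, 32, -384/7, …
g: a_k = 2, 2, 1, 1/3, 1/12, 1/60, 1/360, 1/2520, …
h₀=f·g: eliminate ⇒ L₀, order ≤ 2·1.
h=∫h₀ ⇒ L = L₀·Dx.
L = (-1 + 2·x)·Dx - 4·x·Dx^2 + (1 + 2·x)·Dx^3  (order 3).
h: a_k = 0, 0, -6, 0, -5/2, 12/5, -209/60, 106/21, …
ICs: h(0) = 0, h′(0) = 0, h′′(0) = -12.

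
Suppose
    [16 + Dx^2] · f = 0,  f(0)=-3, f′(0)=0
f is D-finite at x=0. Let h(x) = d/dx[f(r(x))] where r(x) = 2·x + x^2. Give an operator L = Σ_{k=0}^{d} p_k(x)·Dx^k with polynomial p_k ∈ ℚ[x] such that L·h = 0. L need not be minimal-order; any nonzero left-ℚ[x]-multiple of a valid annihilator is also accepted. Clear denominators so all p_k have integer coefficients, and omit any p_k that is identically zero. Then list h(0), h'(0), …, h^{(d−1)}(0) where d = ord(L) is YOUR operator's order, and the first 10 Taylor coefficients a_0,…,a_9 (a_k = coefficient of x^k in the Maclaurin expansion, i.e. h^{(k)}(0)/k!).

f: a_k = -3, 0, 24, 0, -32, 0, 256/15, 0, -512/105, 0, …
h₀=f(r): pull back L_f along r ⇒ L₀.
Differentiate: ansatz ord ≤ ord L₀ ⇒ L.
L = (67 + 256·x + 384·x^2 + 256·x^3 + 64·x^4) + (-3 - 3·x)·Dx + (1 + 2·x + x^2)·Dx^2  (order 2).
h: a_k = 0, 192, 288, -1952, -5120, 9728/5, 105728/5, 2365184/105, -712704/35, -64509952/945, …
ICs: h(0) = 0, h′(0) = 192.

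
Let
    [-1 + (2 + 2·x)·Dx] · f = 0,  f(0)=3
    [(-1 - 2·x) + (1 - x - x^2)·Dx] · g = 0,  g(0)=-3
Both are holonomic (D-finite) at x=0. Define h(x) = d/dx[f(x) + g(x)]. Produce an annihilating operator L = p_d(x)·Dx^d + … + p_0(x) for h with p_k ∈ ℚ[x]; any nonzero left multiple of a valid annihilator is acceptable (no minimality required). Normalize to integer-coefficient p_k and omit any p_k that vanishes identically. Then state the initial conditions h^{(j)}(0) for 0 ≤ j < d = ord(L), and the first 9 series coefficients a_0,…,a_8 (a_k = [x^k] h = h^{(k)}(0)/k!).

L = (-48 - 138·x - 156·x^2 - 84·x^3 - 30·x^4) + (-69 - 336·x - 615·x^2 - 576·x^3 - 321·x^4 - 90·x^5)·Dx + (18 + 42·x + 6·x^2 - 82·x^3 - 126·x^4 - 82·x^5 - 20·x^6)·Dx^2  (order 2).
h: a_k = -3/2, -51/4, -423/16, -1935/32, -30615/256, -119997/512, -902475/2048, -3343623/4096, -97301655/65536, …
ICs: h(0) = -3/2, h′(0) = -51/4.

f: a_k = 3, 3/2, -3/8, 3/16, -15/128, 21/256, -63/1024, 99/2048, -1287/32768, …
g: a_k = -3, -3, -6, -9, -15, -24, -39, -63, -102, …
Sum ⇒ L₀ = lclm(L_f,L_g) in ℚ(x)⟨Dx⟩.
Differentiate: ansatz ord ≤ ord L₀ ⇒ L.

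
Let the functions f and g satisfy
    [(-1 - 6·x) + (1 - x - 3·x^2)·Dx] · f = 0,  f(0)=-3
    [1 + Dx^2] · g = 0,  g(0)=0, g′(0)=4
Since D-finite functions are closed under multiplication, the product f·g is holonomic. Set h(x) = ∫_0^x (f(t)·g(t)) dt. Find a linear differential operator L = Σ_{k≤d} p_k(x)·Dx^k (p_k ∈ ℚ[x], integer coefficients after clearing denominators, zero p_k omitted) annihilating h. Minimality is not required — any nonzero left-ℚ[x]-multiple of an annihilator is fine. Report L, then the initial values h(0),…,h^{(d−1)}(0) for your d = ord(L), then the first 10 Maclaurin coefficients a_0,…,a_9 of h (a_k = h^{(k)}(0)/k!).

L = (5 + x + 3·x^2)·Dx + (2 + 12·x)·Dx^2 + (-1 + x + 3·x^2)·Dx^3  (order 3).
h: a_k = 0, 0, -6, -4, -23/2, -82/5, -2201/60, -4661/70, -473087/3360, -1060373/3780, …
ICs: h(0) = 0, h′(0) = 0, h′′(0) = -12.

f: a_k = -3, -3, -12, -21, -57, -120, -291, -651, -1524, -3477, …
g: a_k = 0, 4, 0, -2/3, 0, 1/30, 0, -1/1260, 0, 1/90720, …
Product ⇒ symmetric product L₀, ord ≤ 2.
∫: right-multiply L₀ by Dx.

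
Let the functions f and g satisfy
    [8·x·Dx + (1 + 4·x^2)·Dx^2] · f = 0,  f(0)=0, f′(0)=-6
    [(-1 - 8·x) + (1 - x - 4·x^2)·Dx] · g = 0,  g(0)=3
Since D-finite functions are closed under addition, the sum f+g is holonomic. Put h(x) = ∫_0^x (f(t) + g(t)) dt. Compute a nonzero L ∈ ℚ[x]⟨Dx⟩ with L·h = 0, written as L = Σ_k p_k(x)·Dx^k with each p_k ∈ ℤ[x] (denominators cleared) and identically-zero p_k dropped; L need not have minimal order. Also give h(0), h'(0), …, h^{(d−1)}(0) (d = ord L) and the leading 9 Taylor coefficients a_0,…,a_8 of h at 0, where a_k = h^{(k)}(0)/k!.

f: a_k = 0, -6, 0, 8, 0, -96/5, 0, 384/7, 0, …
g: a_k = 3, 3, 15, 27, 87, 195, 543, 1323, 3495, …
h₀=f+g: left-lcm gives L₀, ord ≤ 3.
Integrate: L := L₀·Dx.
L = (40 - 160·x - 2272·x^2 - 4608·x^3 - 16896·x^4 - 6144·x^6)·Dx^2 + (-31 - 264·x - 364·x^2 - 2208·x^3 - 4160·x^4 - 12800·x^5 - 768·x^6 - 6144·x^7)·Dx^3 + (5 + 11·x + 80·x^2 - 116·x^3 - 80·x^4 - 704·x^5 - 1536·x^6 - 256·x^7 - 1024·x^8)·Dx^4  (order 4).
h: a_k = 0, 3, -3/2, 5, 35/4, 87/5, 293/10, 543/7, 9645/56, …
ICs: h(0) = 0, h′(0) = 3, h′′(0) = -3, h′′′(0) = 30.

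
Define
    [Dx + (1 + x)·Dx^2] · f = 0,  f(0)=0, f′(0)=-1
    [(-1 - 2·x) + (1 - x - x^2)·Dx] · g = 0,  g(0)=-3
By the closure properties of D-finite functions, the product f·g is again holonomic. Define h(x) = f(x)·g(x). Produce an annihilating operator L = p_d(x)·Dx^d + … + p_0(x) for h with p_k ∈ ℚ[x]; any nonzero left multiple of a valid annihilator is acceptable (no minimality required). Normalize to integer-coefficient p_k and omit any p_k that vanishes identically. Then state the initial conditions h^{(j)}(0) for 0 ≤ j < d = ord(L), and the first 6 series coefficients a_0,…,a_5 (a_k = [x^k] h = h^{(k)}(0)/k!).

f: a_k = 0, -1, 1/2, -1/3, 1/4, -1/5, …
g: a_k = -3, -3, -6, -9, -15, -24, …
L₀ := L_f ⊗_s L_g (sym. prod.), ord ≤ 2.
L = (3 + 4·x) + (1 + 7·x + 5·x^2)·Dx + (-1 + 2·x^2 + x^3)·Dx^2  (order 2).
h: a_k = 0, 3, 3/2, 11/2, 25/4, 247/20, …
ICs: h(0) = 0, h′(0) = 3.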